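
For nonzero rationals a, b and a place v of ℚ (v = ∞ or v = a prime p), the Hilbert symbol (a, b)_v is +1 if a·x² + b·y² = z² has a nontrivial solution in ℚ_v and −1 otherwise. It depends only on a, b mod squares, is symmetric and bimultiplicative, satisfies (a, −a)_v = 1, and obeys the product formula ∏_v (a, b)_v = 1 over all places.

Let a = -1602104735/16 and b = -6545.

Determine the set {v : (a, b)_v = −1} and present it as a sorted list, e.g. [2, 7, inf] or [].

[5, 7, 17, inf]

Mod squares: a ≡ -935, b ≡ -6545. Check v ∈ {∞, 2, 5, 7, 11, 17}.
v=17: a=17^3·(≡1), b=17^1·(≡6) mod 17; (1|17)=+1, (6|17)=-1; (−1)^{3·1·8}·(+1)^1·(-1)^3 = -1.
v=5: a=5^1·(≡3), b=5^1·(≡1) mod 5; (3|5)=-1, (1|5)=+1; (−1)^{1·1·2}·(-1)^1·(+1)^1 = -1.
v=7: a=7^2·(≡6), b=7^1·(≡3) mod 7; (6|7)=-1, (3|7)=-1; (−1)^{2·1·3}·(-1)^1·(-1)^2 = -1.
v=∞: -935 < 0 and -6545 < 0  ⇒  (a,b)_∞ = -1.
v=2: v_2(a)=-4, v_2(b)=0; units ≡ 1, 7 (mod 8); ε·ε+αω+βω = 0·1+-4·0+0·0 ≡ 0  ⇒  (a,b)_2 = +1.
v=11: a=11^3·(≡9), b=11^1·(≡10) mod 11; (9|11)=+1, (10|11)=-1; (−1)^{3·1·5}·(+1)^1·(-1)^3 = +1.
|Ram(-935, -6545)| = 4, even; anisotropic at {5, 7, 17, ∞}.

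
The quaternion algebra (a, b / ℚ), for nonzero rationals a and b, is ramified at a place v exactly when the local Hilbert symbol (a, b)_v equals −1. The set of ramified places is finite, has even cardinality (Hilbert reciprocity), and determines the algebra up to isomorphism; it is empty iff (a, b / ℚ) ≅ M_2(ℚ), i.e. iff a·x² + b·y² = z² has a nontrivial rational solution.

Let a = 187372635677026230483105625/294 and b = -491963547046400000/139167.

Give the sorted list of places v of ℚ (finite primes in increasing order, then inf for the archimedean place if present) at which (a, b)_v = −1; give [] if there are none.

Mod squares: a ≡ 19734, b ≡ -124355. Check v ∈ {∞, 2, 3, 5, 7, 11, 13, 17, 19, 23, 43, 47}.
v=23: a=23^3·(≡11), b=23^2·(≡1) mod 23; (11|23)=-1, (1|23)=+1; (−1)^{3·2·11}·(-1)^2·(+1)^3 = +1.
v=11: a=11^5·(≡9), b=11^3·(≡4) mod 11; (9|11)=+1, (4|11)=+1; (−1)^{5·3·5}·(+1)^3·(+1)^5 = -1.
v=47: a=47^0·(≡30), b=47^-2·(≡12) mod 47; (30|47)=-1, (12|47)=+1; (−1)^{0·-2·23}·(-1)^-2·(+1)^0 = +1.
v=2: v_2(a)=-1, v_2(b)=12; units ≡ 3, 5 (mod 8); ε·ε+αω+βω = 1·0+-1·1+12·1 ≡ 1  ⇒  (a,b)_2 = -1.
v=5: a=5^4·(≡1), b=5^5·(≡1) mod 5; (1|5)=+1, (1|5)=+1; (−1)^{4·5·2}·(+1)^5·(+1)^4 = +1.
v=13: a=13^3·(≡12), b=13^2·(≡4) mod 13; (12|13)=+1, (4|13)=+1; (−1)^{3·2·6}·(+1)^2·(+1)^3 = +1.
v=∞: 19734 > 0 and -124355 < 0  ⇒  (a,b)_∞ = +1.
v=17: a=17^2·(≡11), b=17^1·(≡12) mod 17; (11|17)=-1, (12|17)=-1; (−1)^{2·1·8}·(-1)^1·(-1)^2 = -1.
v=3: a=3^-1·(≡2), b=3^-2·(≡1) mod 3; (2|3)=-1, (1|3)=+1; (−1)^{-1·-2·1}·(-1)^-2·(+1)^-1 = +1.
v=43: a=43^2·(≡6), b=43^0·(≡40) mod 43; (6|43)=+1, (40|43)=+1; (−1)^{2·0·21}·(+1)^0·(+1)^2 = +1.
v=19: a=19^4·(≡18), b=19^1·(≡13) mod 19; (18|19)=-1, (13|19)=-1; (−1)^{4·1·9}·(-1)^1·(-1)^4 = -1.
v=7: a=7^-2·(≡2), b=7^-1·(≡2) mod 7; (2|7)=+1, (2|7)=+1; (−1)^{-2·-1·3}·(+1)^-1·(+1)^-2 = +1.
|Ram(19734, -124355)| = 4, even; anisotropic at {2, 11, 17, 19}.

[2, 11, 17, 19]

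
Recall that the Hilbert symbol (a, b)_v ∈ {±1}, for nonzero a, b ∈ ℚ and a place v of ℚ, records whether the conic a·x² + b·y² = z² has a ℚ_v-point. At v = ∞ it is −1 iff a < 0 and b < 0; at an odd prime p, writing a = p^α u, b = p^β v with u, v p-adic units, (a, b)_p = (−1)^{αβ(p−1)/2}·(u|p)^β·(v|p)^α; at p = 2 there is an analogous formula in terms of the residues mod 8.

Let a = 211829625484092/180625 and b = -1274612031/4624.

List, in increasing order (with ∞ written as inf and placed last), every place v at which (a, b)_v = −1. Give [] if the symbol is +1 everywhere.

(a, b) ≡ (7, -231) mod (ℚ^×)²; places V = {2, 3, 5, 7, 11, 17, 29, ∞}.
(a,b)_17: α=-2, u≡6; β=-2, v≡5 (mod 17); (6|17)=-1, (5|17)=-1; sign (−1)^0·-1^-2·-1^-2 = +1.
(a,b)_5: α=-4, u≡3; β=0, v≡1 (mod 5); (3|5)=-1, (1|5)=+1; sign (−1)^0·-1^0·+1^-4 = +1.
(a,b)_3: α=12, u≡1; β=9, v≡1 (mod 3); (1|3)=+1, (1|3)=+1; sign (−1)^0·+1^9·+1^12 = +1.
(a,b)_7: α=7, u≡2; β=1, v≡1 (mod 7); (2|7)=+1, (1|7)=+1; sign (−1)^1·+1^1·+1^7 = -1.
(a,b)_∞: sgn(7)=+, sgn(-231)=−, so +1.
(a,b)_29: α=0, u≡9; β=2, v≡5 (mod 29); (9|29)=+1, (5|29)=+1; sign (−1)^0·+1^2·+1^0 = +1.
(a,b)_11: α=2, u≡8; β=1, v≡9 (mod 11); (8|11)=-1, (9|11)=+1; sign (−1)^0·-1^1·+1^2 = -1.
(a,b)_2: α=2, β=-4; u≡7, v≡1 (mod 8); ε(u)ε(v)=1·0, αω(v)=2·0, βω(u)=-4·0; sum ≡ 0  ⇒  +1.
Ram(7, -231) = {7, 11}; no ℚ_7-point on the conic.

[7, 11]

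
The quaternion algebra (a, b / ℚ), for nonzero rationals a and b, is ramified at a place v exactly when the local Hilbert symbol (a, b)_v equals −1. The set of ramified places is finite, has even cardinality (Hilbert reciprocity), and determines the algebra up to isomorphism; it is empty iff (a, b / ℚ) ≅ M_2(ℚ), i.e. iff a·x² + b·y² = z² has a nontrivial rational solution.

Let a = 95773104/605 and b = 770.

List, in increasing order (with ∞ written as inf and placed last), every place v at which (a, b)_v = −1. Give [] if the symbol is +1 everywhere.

Mod squares: a ≡ 41055, b ≡ 770. Check v ∈ {∞, 2, 3, 5, 7, 11, 17, 23}.
v=5: a=5^-1·(≡4), b=5^1·(≡4) mod 5; (4|5)=+1, (4|5)=+1; (−1)^{-1·1·2}·(+1)^1·(+1)^-1 = +1.
v=2: v_2(a)=4, v_2(b)=1; units ≡ 7, 1 (mod 8); ε·ε+αω+βω = 1·0+4·0+1·0 ≡ 0  ⇒  (a,b)_2 = +1.
v=23: a=23^1·(≡15), b=23^0·(≡11) mod 23; (15|23)=-1, (11|23)=-1; (−1)^{1·0·11}·(-1)^0·(-1)^1 = -1.
v=11: a=11^-2·(≡4), b=11^1·(≡4) mod 11; (4|11)=+1, (4|11)=+1; (−1)^{-2·1·5}·(+1)^1·(+1)^-2 = +1.
v=3: a=3^7·(≡2), b=3^0·(≡2) mod 3; (2|3)=-1, (2|3)=-1; (−1)^{7·0·1}·(-1)^0·(-1)^7 = -1.
v=7: a=7^1·(≡5), b=7^1·(≡5) mod 7; (5|7)=-1, (5|7)=-1; (−1)^{1·1·3}·(-1)^1·(-1)^1 = -1.
v=∞: 41055 > 0 and 770 > 0  ⇒  (a,b)_∞ = +1.
v=17: a=17^1·(≡15), b=17^0·(≡5) mod 17; (15|17)=+1, (5|17)=-1; (−1)^{1·0·8}·(+1)^0·(-1)^1 = -1.
|Ram(41055, 770)| = 4, even; anisotropic at {3, 7, 17, 23}.

[3, 7, 17, 23]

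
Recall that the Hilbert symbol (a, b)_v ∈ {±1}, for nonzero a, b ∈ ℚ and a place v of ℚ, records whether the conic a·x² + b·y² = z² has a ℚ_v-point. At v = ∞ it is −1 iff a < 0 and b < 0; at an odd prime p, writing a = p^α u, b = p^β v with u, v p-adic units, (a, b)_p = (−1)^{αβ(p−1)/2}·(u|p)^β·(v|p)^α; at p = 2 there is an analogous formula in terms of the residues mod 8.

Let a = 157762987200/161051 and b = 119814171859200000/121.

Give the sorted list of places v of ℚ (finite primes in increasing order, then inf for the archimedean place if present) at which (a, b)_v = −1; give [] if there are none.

(a, b) ≡ (33, 2730) mod (ℚ^×)²; places V = {2, 3, 5, 7, 11, 13, ∞}.
(a,b)_11: α=-5, u≡5; β=-2, v≡6 (mod 11); (5|11)=+1, (6|11)=-1; sign (−1)^0·+1^-2·-1^-5 = -1.
(a,b)_5: α=2, u≡3; β=5, v≡4 (mod 5); (3|5)=-1, (4|5)=+1; sign (−1)^0·-1^5·+1^2 = -1.
(a,b)_13: α=2, u≡6; β=5, v≡6 (mod 13); (6|13)=-1, (6|13)=-1; sign (−1)^0·-1^5·-1^2 = -1.
(a,b)_3: α=5, u≡2; β=1, v≡1 (mod 3); (2|3)=-1, (1|3)=+1; sign (−1)^1·-1^1·+1^5 = +1.
(a,b)_∞: sgn(33)=+, sgn(2730)=+, so +1.
(a,b)_7: α=4, u≡3; β=5, v≡3 (mod 7); (3|7)=-1, (3|7)=-1; sign (−1)^0·-1^5·-1^4 = -1.
(a,b)_2: α=6, β=11; u≡1, v≡5 (mod 8); ε(u)ε(v)=0·0, αω(v)=6·1, βω(u)=11·0; sum ≡ 0  ⇒  +1.
|Ram(33, 2730)| = 4, even; anisotropic at {5, 7, 11, 13}.

[5, 7, 11, 13]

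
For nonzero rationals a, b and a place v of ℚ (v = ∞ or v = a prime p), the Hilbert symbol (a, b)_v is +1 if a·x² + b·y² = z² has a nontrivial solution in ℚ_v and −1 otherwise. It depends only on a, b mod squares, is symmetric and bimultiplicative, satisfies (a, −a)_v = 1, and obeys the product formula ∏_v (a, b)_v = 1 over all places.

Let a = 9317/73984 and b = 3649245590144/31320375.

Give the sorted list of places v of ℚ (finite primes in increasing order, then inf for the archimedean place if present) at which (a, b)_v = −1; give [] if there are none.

[2, 3, 5, 11]

(a, b) ≡ (77, 3990) mod (ℚ^×)²; places V = {2, 3, 5, 7, 11, 17, 19, ∞}.
(a,b)_17: α=-2, u≡1; β=-4, v≡10 (mod 17); (1|17)=+1, (10|17)=-1; sign (−1)^0·+1^-4·-1^-2 = +1.
(a,b)_5: α=0, u≡3; β=-3, v≡3 (mod 5); (3|5)=-1, (3|5)=-1; sign (−1)^0·-1^-3·-1^0 = -1.
(a,b)_3: α=0, u≡2; β=-1, v≡1 (mod 3); (2|3)=-1, (1|3)=+1; sign (−1)^0·-1^-1·+1^0 = -1.
(a,b)_7: α=1, u≡1; β=1, v≡3 (mod 7); (1|7)=+1, (3|7)=-1; sign (−1)^1·+1^1·-1^1 = +1.
(a,b)_11: α=3, u≡2; β=8, v≡2 (mod 11); (2|11)=-1, (2|11)=-1; sign (−1)^0·-1^8·-1^3 = -1.
(a,b)_2: α=-8, β=7; u≡5, v≡3 (mod 8); ε(u)ε(v)=0·1, αω(v)=-8·1, βω(u)=7·1; sum ≡ 1  ⇒  -1.
(a,b)_∞: sgn(77)=+, sgn(3990)=+, so +1.
(a,b)_19: α=0, u≡6; β=1, v≡9 (mod 19); (6|19)=+1, (9|19)=+1; sign (−1)^0·+1^1·+1^0 = +1.
(77, 3990 / ℚ) ramifies at {2, 3, 5, 11}: a division algebra.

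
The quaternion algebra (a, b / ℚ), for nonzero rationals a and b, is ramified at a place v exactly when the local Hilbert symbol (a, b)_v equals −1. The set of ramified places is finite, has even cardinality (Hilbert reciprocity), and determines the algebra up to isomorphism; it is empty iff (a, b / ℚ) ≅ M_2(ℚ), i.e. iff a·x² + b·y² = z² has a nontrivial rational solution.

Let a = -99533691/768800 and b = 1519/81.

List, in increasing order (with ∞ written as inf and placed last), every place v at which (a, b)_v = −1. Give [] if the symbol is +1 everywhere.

[17, 31]

Mod squares: a ≡ -1462, b ≡ 31. Check v ∈ {∞, 2, 3, 5, 7, 17, 31, 41, 43}.
v=2: v_2(a)=-5, v_2(b)=0; units ≡ 5, 7 (mod 8); ε·ε+αω+βω = 0·1+-5·0+0·1 ≡ 0  ⇒  (a,b)_2 = +1.
v=∞: -1462 < 0 and 31 > 0  ⇒  (a,b)_∞ = +1.
v=41: a=41^2·(≡22), b=41^0·(≡39) mod 41; (22|41)=-1, (39|41)=+1; (−1)^{2·0·20}·(-1)^0·(+1)^2 = +1.
v=7: a=7^0·(≡4), b=7^2·(≡6) mod 7; (4|7)=+1, (6|7)=-1; (−1)^{0·2·3}·(+1)^2·(-1)^0 = +1.
v=3: a=3^4·(≡2), b=3^-4·(≡1) mod 3; (2|3)=-1, (1|3)=+1; (−1)^{4·-4·1}·(-1)^-4·(+1)^4 = +1.
v=5: a=5^-2·(≡2), b=5^0·(≡4) mod 5; (2|5)=-1, (4|5)=+1; (−1)^{-2·0·2}·(-1)^0·(+1)^-2 = +1.
v=17: a=17^1·(≡9), b=17^0·(≡7) mod 17; (9|17)=+1, (7|17)=-1; (−1)^{1·0·8}·(+1)^0·(-1)^1 = -1.
v=31: a=31^-2·(≡27), b=31^1·(≡14) mod 31; (27|31)=-1, (14|31)=+1; (−1)^{-2·1·15}·(-1)^1·(+1)^-2 = -1.
v=43: a=43^1·(≡13), b=43^0·(≡23) mod 43; (13|43)=+1, (23|43)=+1; (−1)^{1·0·21}·(+1)^0·(+1)^1 = +1.
Ram(-1462, 31) = {17, 31}; no ℚ_17-point on the conic.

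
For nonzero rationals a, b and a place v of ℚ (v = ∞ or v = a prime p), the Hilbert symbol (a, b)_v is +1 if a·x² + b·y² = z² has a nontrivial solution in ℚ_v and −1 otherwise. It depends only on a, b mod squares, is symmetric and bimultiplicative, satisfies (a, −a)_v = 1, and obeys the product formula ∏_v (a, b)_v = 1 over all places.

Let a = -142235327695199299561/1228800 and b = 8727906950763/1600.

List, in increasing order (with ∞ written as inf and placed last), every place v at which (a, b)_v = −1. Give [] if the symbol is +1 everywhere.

Mod squares: a ≡ -3, b ≡ 3003. Check v ∈ {∞, 2, 3, 5, 7, 11, 13, 17, 29}.
v=5: a=5^-2·(≡2), b=5^-2·(≡2) mod 5; (2|5)=-1, (2|5)=-1; (−1)^{-2·-2·2}·(-1)^-2·(-1)^-2 = +1.
v=11: a=11^4·(≡6), b=11^3·(≡1) mod 11; (6|11)=-1, (1|11)=+1; (−1)^{4·3·5}·(-1)^3·(+1)^4 = -1.
v=7: a=7^2·(≡1), b=7^1·(≡1) mod 7; (1|7)=+1, (1|7)=+1; (−1)^{2·1·3}·(+1)^1·(+1)^2 = +1.
v=29: a=29^2·(≡19), b=29^2·(≡23) mod 29; (19|29)=-1, (23|29)=+1; (−1)^{2·2·14}·(-1)^2·(+1)^2 = +1.
v=13: a=13^8·(≡9), b=13^5·(≡9) mod 13; (9|13)=+1, (9|13)=+1; (−1)^{8·5·6}·(+1)^5·(+1)^8 = +1.
v=17: a=17^2·(≡5), b=17^0·(≡3) mod 17; (5|17)=-1, (3|17)=-1; (−1)^{2·0·8}·(-1)^0·(-1)^2 = +1.
v=2: v_2(a)=-14, v_2(b)=-6; units ≡ 5, 3 (mod 8); ε·ε+αω+βω = 0·1+-14·1+-6·1 ≡ 0  ⇒  (a,b)_2 = +1.
v=∞: -3 < 0 and 3003 > 0  ⇒  (a,b)_∞ = +1.
v=3: a=3^-1·(≡2), b=3^1·(≡2) mod 3; (2|3)=-1, (2|3)=-1; (−1)^{-1·1·1}·(-1)^1·(-1)^-1 = -1.
|Ram(-3, 3003)| = 2, even; anisotropic at {3, 11}.

[3, 11]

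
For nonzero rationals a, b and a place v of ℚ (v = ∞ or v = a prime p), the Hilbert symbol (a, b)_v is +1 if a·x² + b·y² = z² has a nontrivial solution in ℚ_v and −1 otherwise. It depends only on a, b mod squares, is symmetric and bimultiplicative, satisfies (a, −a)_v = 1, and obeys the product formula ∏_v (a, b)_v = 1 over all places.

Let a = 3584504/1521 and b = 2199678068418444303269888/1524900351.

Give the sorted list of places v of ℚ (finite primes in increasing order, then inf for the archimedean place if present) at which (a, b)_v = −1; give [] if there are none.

[2, 3, 7, 17]

(a, b) ≡ (14, 663) mod (ℚ^×)²; places V = {2, 3, 7, 11, 13, 17, 23, 37, ∞}.
(a,b)_11: α=2, u≡4; β=4, v≡4 (mod 11); (4|11)=+1, (4|11)=+1; sign (−1)^0·+1^4·+1^2 = +1.
(a,b)_2: α=3, β=28; u≡7, v≡7 (mod 8); ε(u)ε(v)=1·1, αω(v)=3·0, βω(u)=28·0; sum ≡ 1  ⇒  -1.
(a,b)_∞: sgn(14)=+, sgn(663)=+, so +1.
(a,b)_13: α=-2, u≡3; β=-5, v≡4 (mod 13); (3|13)=+1, (4|13)=+1; sign (−1)^0·+1^-5·+1^-2 = +1.
(a,b)_7: α=1, u≡4; β=6, v≡3 (mod 7); (4|7)=+1, (3|7)=-1; sign (−1)^0·+1^6·-1^1 = -1.
(a,b)_37: α=0, u≡23; β=-2, v≡4 (mod 37); (23|37)=-1, (4|37)=+1; sign (−1)^0·-1^-2·+1^0 = +1.
(a,b)_17: α=0, u≡11; β=1, v≡7 (mod 17); (11|17)=-1, (7|17)=-1; sign (−1)^0·-1^1·-1^0 = -1.
(a,b)_23: α=2, u≡20; β=4, v≡7 (mod 23); (20|23)=-1, (7|23)=-1; sign (−1)^0·-1^4·-1^2 = +1.
(a,b)_3: α=-2, u≡2; β=-1, v≡2 (mod 3); (2|3)=-1, (2|3)=-1; sign (−1)^0·-1^-1·-1^-2 = -1.
Ram(14, 663) = {2, 3, 7, 17}; no ℚ_2-point on the conic.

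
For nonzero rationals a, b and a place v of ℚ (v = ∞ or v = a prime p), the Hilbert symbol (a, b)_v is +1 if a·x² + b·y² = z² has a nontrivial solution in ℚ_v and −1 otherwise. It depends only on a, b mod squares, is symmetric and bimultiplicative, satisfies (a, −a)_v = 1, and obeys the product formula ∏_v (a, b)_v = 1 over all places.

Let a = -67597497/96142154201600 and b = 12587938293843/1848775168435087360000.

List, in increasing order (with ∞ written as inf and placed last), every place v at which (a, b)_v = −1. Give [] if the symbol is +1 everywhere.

[3, 19]

(a, b) ≡ (-1482, 3) mod (ℚ^×)²; places V = {2, 3, 5, 11, 13, 19, 43, ∞}.
(a,b)_5: α=-2, u≡2; β=-4, v≡3 (mod 5); (2|5)=-1, (3|5)=-1; sign (−1)^0·-1^-4·-1^-2 = +1.
(a,b)_∞: sgn(-1482)=−, sgn(3)=+, so +1.
(a,b)_2: α=-9, β=-14; u≡3, v≡3 (mod 8); ε(u)ε(v)=1·1, αω(v)=-9·1, βω(u)=-14·1; sum ≡ 0  ⇒  +1.
(a,b)_43: α=-4, u≡6; β=-6, v≡29 (mod 43); (6|43)=+1, (29|43)=-1; sign (−1)^0·+1^-6·-1^-4 = +1.
(a,b)_3: α=5, u≡1; β=9, v≡1 (mod 3); (1|3)=+1, (1|3)=+1; sign (−1)^1·+1^9·+1^5 = -1.
(a,b)_19: α=1, u≡4; β=2, v≡3 (mod 19); (4|19)=+1, (3|19)=-1; sign (−1)^0·+1^2·-1^1 = -1.
(a,b)_11: α=4, u≡3; β=6, v≡5 (mod 11); (3|11)=+1, (5|11)=+1; sign (−1)^0·+1^6·+1^4 = +1.
(a,b)_13: α=-3, u≡1; β=-4, v≡4 (mod 13); (1|13)=+1, (4|13)=+1; sign (−1)^0·+1^-4·+1^-3 = +1.
(-1482, 3 / ℚ) ramifies at {3, 19}: a division algebra.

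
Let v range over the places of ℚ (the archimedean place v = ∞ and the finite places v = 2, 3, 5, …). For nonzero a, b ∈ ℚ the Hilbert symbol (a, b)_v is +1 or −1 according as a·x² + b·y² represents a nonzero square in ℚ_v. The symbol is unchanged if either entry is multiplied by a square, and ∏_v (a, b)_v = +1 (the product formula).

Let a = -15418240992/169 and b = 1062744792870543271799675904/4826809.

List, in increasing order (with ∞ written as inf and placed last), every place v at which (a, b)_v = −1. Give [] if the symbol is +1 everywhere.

[7, 19]

Mod squares: a ≡ -107071118, b ≡ 332519. Check v ∈ {∞, 2, 3, 7, 11, 13, 19, 23, 37, 43}.
v=2: v_2(a)=5, v_2(b)=10; units ≡ 1, 7 (mod 8); ε·ε+αω+βω = 0·1+5·0+10·0 ≡ 0  ⇒  (a,b)_2 = +1.
v=7: a=7^1·(≡4), b=7^2·(≡3) mod 7; (4|7)=+1, (3|7)=-1; (−1)^{1·2·3}·(+1)^2·(-1)^1 = -1.
v=23: a=23^1·(≡8), b=23^2·(≡12) mod 23; (8|23)=+1, (12|23)=+1; (−1)^{1·2·11}·(+1)^2·(+1)^1 = +1.
v=3: a=3^2·(≡1), b=3^2·(≡2) mod 3; (1|3)=+1, (2|3)=-1; (−1)^{2·2·1}·(+1)^2·(-1)^2 = +1.
v=43: a=43^1·(≡39), b=43^3·(≡13) mod 43; (39|43)=-1, (13|43)=+1; (−1)^{1·3·21}·(-1)^3·(+1)^1 = +1.
v=37: a=37^1·(≡26), b=37^3·(≡11) mod 37; (26|37)=+1, (11|37)=+1; (−1)^{1·3·18}·(+1)^3·(+1)^1 = +1.
v=13: a=13^-2·(≡2), b=13^-6·(≡6) mod 13; (2|13)=-1, (6|13)=-1; (−1)^{-2·-6·6}·(-1)^-6·(-1)^-2 = +1.
v=19: a=19^1·(≡8), b=19^3·(≡3) mod 19; (8|19)=-1, (3|19)=-1; (−1)^{1·3·9}·(-1)^3·(-1)^1 = -1.
v=∞: -107071118 < 0 and 332519 > 0  ⇒  (a,b)_∞ = +1.
v=11: a=11^1·(≡2), b=11^5·(≡5) mod 11; (2|11)=-1, (5|11)=+1; (−1)^{1·5·5}·(-1)^5·(+1)^1 = +1.
|Ram(-107071118, 332519)| = 2, even; anisotropic at {7, 19}.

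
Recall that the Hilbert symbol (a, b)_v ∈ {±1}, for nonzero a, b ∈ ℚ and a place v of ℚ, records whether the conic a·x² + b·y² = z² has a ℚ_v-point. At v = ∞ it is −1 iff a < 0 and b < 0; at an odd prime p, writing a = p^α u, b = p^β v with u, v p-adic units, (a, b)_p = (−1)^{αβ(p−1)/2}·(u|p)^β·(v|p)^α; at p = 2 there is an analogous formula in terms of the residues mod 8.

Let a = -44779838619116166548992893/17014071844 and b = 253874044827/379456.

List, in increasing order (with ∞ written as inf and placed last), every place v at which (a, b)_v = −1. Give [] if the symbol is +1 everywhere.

[2, 37]

Mod squares: a ≡ -37, b ≡ 13547. Check v ∈ {∞, 2, 3, 7, 11, 13, 19, 23, 31, 37}.
v=37: a=37^5·(≡26), b=37^2·(≡35) mod 37; (26|37)=+1, (35|37)=-1; (−1)^{5·2·18}·(+1)^2·(-1)^5 = -1.
v=11: a=11^-6·(≡7), b=11^-2·(≡7) mod 11; (7|11)=-1, (7|11)=-1; (−1)^{-6·-2·5}·(-1)^-2·(-1)^-6 = +1.
v=13: a=13^6·(≡2), b=13^2·(≡1) mod 13; (2|13)=-1, (1|13)=+1; (−1)^{6·2·6}·(-1)^2·(+1)^6 = +1.
v=23: a=23^2·(≡8), b=23^1·(≡14) mod 23; (8|23)=+1, (14|23)=-1; (−1)^{2·1·11}·(+1)^1·(-1)^2 = +1.
v=∞: -37 < 0 and 13547 > 0  ⇒  (a,b)_∞ = +1.
v=19: a=19^2·(≡9), b=19^1·(≡2) mod 19; (9|19)=+1, (2|19)=-1; (−1)^{2·1·9}·(+1)^1·(-1)^2 = +1.
v=7: a=7^-4·(≡3), b=7^-2·(≡2) mod 7; (3|7)=-1, (2|7)=+1; (−1)^{-4·-2·3}·(-1)^-2·(+1)^-4 = +1.
v=2: v_2(a)=-2, v_2(b)=-6; units ≡ 3, 3 (mod 8); ε·ε+αω+βω = 1·1+-2·1+-6·1 ≡ 1  ⇒  (a,b)_2 = -1.
v=31: a=31^2·(≡16), b=31^1·(≡13) mod 31; (16|31)=+1, (13|31)=-1; (−1)^{2·1·15}·(+1)^1·(-1)^2 = +1.
v=3: a=3^6·(≡2), b=3^4·(≡2) mod 3; (2|3)=-1, (2|3)=-1; (−1)^{6·4·1}·(-1)^4·(-1)^6 = +1.
|Ram(-37, 13547)| = 2, even; anisotropic at {2, 37}.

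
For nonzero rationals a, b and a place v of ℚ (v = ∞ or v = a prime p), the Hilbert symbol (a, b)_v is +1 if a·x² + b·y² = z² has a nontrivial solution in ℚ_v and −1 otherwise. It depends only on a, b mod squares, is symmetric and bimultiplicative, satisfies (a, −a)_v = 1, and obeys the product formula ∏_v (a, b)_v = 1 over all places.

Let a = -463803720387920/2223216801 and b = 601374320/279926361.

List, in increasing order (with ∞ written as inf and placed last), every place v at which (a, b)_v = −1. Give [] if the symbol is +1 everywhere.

[2, 11, 19, 41]

(a, b) ≡ (-42845, 95) mod (ℚ^×)²; places V = {2, 3, 5, 11, 13, 17, 19, 31, 37, 41, ∞}.
(a,b)_41: α=1, u≡16; β=0, v≡38 (mod 41); (16|41)=+1, (38|41)=-1; sign (−1)^0·+1^0·-1^1 = -1.
(a,b)_∞: sgn(-42845)=−, sgn(95)=+, so +1.
(a,b)_19: α=3, u≡7; β=1, v≡5 (mod 19); (7|19)=+1, (5|19)=+1; sign (−1)^1·+1^1·+1^3 = -1.
(a,b)_13: α=-4, u≡1; β=-4, v≡12 (mod 13); (1|13)=+1, (12|13)=+1; sign (−1)^0·+1^-4·+1^-4 = +1.
(a,b)_11: α=1, u≡10; β=-2, v≡7 (mod 11); (10|11)=-1, (7|11)=-1; sign (−1)^0·-1^-2·-1^1 = -1.
(a,b)_5: α=1, u≡1; β=1, v≡4 (mod 5); (1|5)=+1, (4|5)=+1; sign (−1)^0·+1^1·+1^1 = +1.
(a,b)_2: α=4, β=4; u≡3, v≡7 (mod 8); ε(u)ε(v)=1·1, αω(v)=4·0, βω(u)=4·1; sum ≡ 1  ⇒  -1.
(a,b)_31: α=-2, u≡14; β=0, v≡1 (mod 31); (14|31)=+1, (1|31)=+1; sign (−1)^0·+1^0·+1^-2 = +1.
(a,b)_37: α=4, u≡9; β=2, v≡26 (mod 37); (9|37)=+1, (26|37)=+1; sign (−1)^0·+1^2·+1^4 = +1.
(a,b)_17: α=0, u≡6; β=2, v≡7 (mod 17); (6|17)=-1, (7|17)=-1; sign (−1)^0·-1^2·-1^0 = +1.
(a,b)_3: α=-4, u≡1; β=-4, v≡2 (mod 3); (1|3)=+1, (2|3)=-1; sign (−1)^0·+1^-4·-1^-4 = +1.
(-42845, 95 / ℚ) ramifies at {2, 11, 19, 41}: a division algebra.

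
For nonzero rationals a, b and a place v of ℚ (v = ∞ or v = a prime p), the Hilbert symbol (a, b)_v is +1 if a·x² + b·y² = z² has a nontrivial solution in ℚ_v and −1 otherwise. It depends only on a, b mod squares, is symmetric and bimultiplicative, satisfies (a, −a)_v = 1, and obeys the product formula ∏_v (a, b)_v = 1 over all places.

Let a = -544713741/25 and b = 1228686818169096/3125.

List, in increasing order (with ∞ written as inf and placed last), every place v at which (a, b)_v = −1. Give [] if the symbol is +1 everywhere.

[2, 11, 13, 31, 37, 41]

(a, b) ≡ (-6724861, 126170) mod (ℚ^×)²; places V = {2, 3, 5, 11, 13, 23, 31, 37, 41, ∞}.
(a,b)_5: α=-2, u≡4; β=-5, v≡1 (mod 5); (4|5)=+1, (1|5)=+1; sign (−1)^0·+1^-5·+1^-2 = +1.
(a,b)_2: α=0, β=3; u≡3, v≡5 (mod 8); ε(u)ε(v)=1·0, αω(v)=0·1, βω(u)=3·1; sum ≡ 1  ⇒  -1.
(a,b)_23: α=0, u≡10; β=2, v≡14 (mod 23); (10|23)=-1, (14|23)=-1; sign (−1)^0·-1^2·-1^0 = +1.
(a,b)_11: α=1, u≡2; β=1, v≡2 (mod 11); (2|11)=-1, (2|11)=-1; sign (−1)^1·-1^1·-1^1 = -1.
(a,b)_∞: sgn(-6724861)=−, sgn(126170)=+, so +1.
(a,b)_31: α=1, u≡14; β=1, v≡20 (mod 31); (14|31)=+1, (20|31)=+1; sign (−1)^1·+1^1·+1^1 = -1.
(a,b)_37: α=1, u≡33; β=1, v≡23 (mod 37); (33|37)=+1, (23|37)=-1; sign (−1)^0·+1^1·-1^1 = -1.
(a,b)_3: α=4, u≡2; β=4, v≡2 (mod 3); (2|3)=-1, (2|3)=-1; sign (−1)^0·-1^4·-1^4 = +1.
(a,b)_41: α=1, u≡32; β=2, v≡14 (mod 41); (32|41)=+1, (14|41)=-1; sign (−1)^0·+1^2·-1^1 = -1.
(a,b)_13: α=1, u≡3; β=2, v≡11 (mod 13); (3|13)=+1, (11|13)=-1; sign (−1)^0·+1^2·-1^1 = -1.
|Ram(-6724861, 126170)| = 6, even; anisotropic at {2, 11, 13, 31, 37, 41}.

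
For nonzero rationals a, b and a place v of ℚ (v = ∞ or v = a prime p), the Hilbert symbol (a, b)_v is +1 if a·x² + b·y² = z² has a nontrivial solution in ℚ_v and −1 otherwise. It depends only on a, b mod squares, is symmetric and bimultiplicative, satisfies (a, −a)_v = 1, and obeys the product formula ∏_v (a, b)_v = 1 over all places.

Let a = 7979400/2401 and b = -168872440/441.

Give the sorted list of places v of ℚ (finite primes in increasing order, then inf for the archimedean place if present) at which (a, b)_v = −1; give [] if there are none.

[11, 23, 31, 37]

Mod squares: a ≡ 8866, b ≡ -348910. Check v ∈ {∞, 2, 3, 5, 7, 11, 13, 23, 31, 37, 41}.
v=37: a=37^0·(≡5), b=37^1·(≡32) mod 37; (5|37)=-1, (32|37)=-1; (−1)^{0·1·18}·(-1)^1·(-1)^0 = -1.
v=5: a=5^2·(≡1), b=5^1·(≡2) mod 5; (1|5)=+1, (2|5)=-1; (−1)^{2·1·2}·(+1)^1·(-1)^2 = +1.
v=11: a=11^1·(≡9), b=11^2·(≡7) mod 11; (9|11)=+1, (7|11)=-1; (−1)^{1·2·5}·(+1)^2·(-1)^1 = -1.
v=3: a=3^2·(≡1), b=3^-2·(≡2) mod 3; (1|3)=+1, (2|3)=-1; (−1)^{2·-2·1}·(+1)^-2·(-1)^2 = +1.
v=23: a=23^0·(≡19), b=23^1·(≡14) mod 23; (19|23)=-1, (14|23)=-1; (−1)^{0·1·11}·(-1)^1·(-1)^0 = -1.
v=41: a=41^0·(≡33), b=41^1·(≡39) mod 41; (33|41)=+1, (39|41)=+1; (−1)^{0·1·20}·(+1)^1·(+1)^0 = +1.
v=∞: 8866 > 0 and -348910 < 0  ⇒  (a,b)_∞ = +1.
v=31: a=31^1·(≡16), b=31^0·(≡13) mod 31; (16|31)=+1, (13|31)=-1; (−1)^{1·0·15}·(+1)^0·(-1)^1 = -1.
v=13: a=13^1·(≡2), b=13^0·(≡9) mod 13; (2|13)=-1, (9|13)=+1; (−1)^{1·0·6}·(-1)^0·(+1)^1 = +1.
v=7: a=7^-4·(≡2), b=7^-2·(≡6) mod 7; (2|7)=+1, (6|7)=-1; (−1)^{-4·-2·3}·(+1)^-2·(-1)^-4 = +1.
v=2: v_2(a)=3, v_2(b)=3; units ≡ 1, 1 (mod 8); ε·ε+αω+βω = 0·0+3·0+3·0 ≡ 0  ⇒  (a,b)_2 = +1.
(8866, -348910 / ℚ) ramifies at {11, 23, 31, 37}: a division algebra.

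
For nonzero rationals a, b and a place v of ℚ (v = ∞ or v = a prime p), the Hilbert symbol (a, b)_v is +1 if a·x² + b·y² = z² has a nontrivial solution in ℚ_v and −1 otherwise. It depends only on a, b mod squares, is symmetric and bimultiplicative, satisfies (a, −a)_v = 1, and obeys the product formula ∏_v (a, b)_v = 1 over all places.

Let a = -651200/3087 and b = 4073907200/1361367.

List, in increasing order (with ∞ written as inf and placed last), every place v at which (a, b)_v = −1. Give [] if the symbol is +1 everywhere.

(a, b) ≡ (-2849, 1113959) mod (ℚ^×)²; places V = {2, 3, 5, 7, 11, 17, 23, 37, ∞}.
(a,b)_5: α=2, u≡1; β=2, v≡4 (mod 5); (1|5)=+1, (4|5)=+1; sign (−1)^0·+1^2·+1^2 = +1.
(a,b)_2: α=6, β=10; u≡7, v≡7 (mod 8); ε(u)ε(v)=1·1, αω(v)=6·0, βω(u)=10·0; sum ≡ 1  ⇒  -1.
(a,b)_17: α=0, u≡7; β=1, v≡9 (mod 17); (7|17)=-1, (9|17)=+1; sign (−1)^0·-1^1·+1^0 = -1.
(a,b)_11: α=1, u≡5; β=1, v≡4 (mod 11); (5|11)=+1, (4|11)=+1; sign (−1)^1·+1^1·+1^1 = -1.
(a,b)_7: α=-3, u≡5; β=-5, v≡5 (mod 7); (5|7)=-1, (5|7)=-1; sign (−1)^1·-1^-5·-1^-3 = -1.
(a,b)_37: α=1, u≡10; β=1, v≡10 (mod 37); (10|37)=+1, (10|37)=+1; sign (−1)^0·+1^1·+1^1 = +1.
(a,b)_3: α=-2, u≡1; β=-4, v≡2 (mod 3); (1|3)=+1, (2|3)=-1; sign (−1)^0·+1^-4·-1^-2 = +1.
(a,b)_∞: sgn(-2849)=−, sgn(1113959)=+, so +1.
(a,b)_23: α=0, u≡9; β=1, v≡9 (mod 23); (9|23)=+1, (9|23)=+1; sign (−1)^0·+1^1·+1^0 = +1.
(-2849, 1113959 / ℚ) ramifies at {2, 7, 11, 17}: a division algebra.

[2, 7, 11, 17]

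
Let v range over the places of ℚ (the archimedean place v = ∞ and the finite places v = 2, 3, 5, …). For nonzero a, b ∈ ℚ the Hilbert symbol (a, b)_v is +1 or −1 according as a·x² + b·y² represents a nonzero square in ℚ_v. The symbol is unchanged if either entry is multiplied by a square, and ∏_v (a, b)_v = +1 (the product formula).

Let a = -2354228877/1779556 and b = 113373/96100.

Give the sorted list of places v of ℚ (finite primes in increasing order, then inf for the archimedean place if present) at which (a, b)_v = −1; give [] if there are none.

Mod squares: a ≡ -160797, b ≡ 12597. Check v ∈ {∞, 2, 3, 5, 7, 11, 13, 17, 19, 23, 29, 31}.
v=5: a=5^0·(≡3), b=5^-2·(≡2) mod 5; (3|5)=-1, (2|5)=-1; (−1)^{0·-2·2}·(-1)^-2·(-1)^0 = +1.
v=31: a=31^1·(≡3), b=31^-2·(≡23) mod 31; (3|31)=-1, (23|31)=-1; (−1)^{1·-2·15}·(-1)^-2·(-1)^1 = -1.
v=23: a=23^-2·(≡22), b=23^0·(≡1) mod 23; (22|23)=-1, (1|23)=+1; (−1)^{-2·0·11}·(-1)^0·(+1)^-2 = +1.
v=29: a=29^-2·(≡3), b=29^0·(≡27) mod 29; (3|29)=-1, (27|29)=-1; (−1)^{-2·0·14}·(-1)^0·(-1)^-2 = +1.
v=2: v_2(a)=-2, v_2(b)=-2; units ≡ 3, 5 (mod 8); ε·ε+αω+βω = 1·0+-2·1+-2·1 ≡ 0  ⇒  (a,b)_2 = +1.
v=∞: -160797 < 0 and 12597 > 0  ⇒  (a,b)_∞ = +1.
v=11: a=11^4·(≡5), b=11^0·(≡10) mod 11; (5|11)=+1, (10|11)=-1; (−1)^{4·0·5}·(+1)^0·(-1)^4 = +1.
v=13: a=13^1·(≡5), b=13^1·(≡6) mod 13; (5|13)=-1, (6|13)=-1; (−1)^{1·1·6}·(-1)^1·(-1)^1 = +1.
v=17: a=17^0·(≡11), b=17^1·(≡12) mod 17; (11|17)=-1, (12|17)=-1; (−1)^{0·1·8}·(-1)^1·(-1)^0 = -1.
v=3: a=3^1·(≡2), b=3^3·(≡2) mod 3; (2|3)=-1, (2|3)=-1; (−1)^{1·3·1}·(-1)^3·(-1)^1 = -1.
v=19: a=19^1·(≡4), b=19^1·(≡9) mod 19; (4|19)=+1, (9|19)=+1; (−1)^{1·1·9}·(+1)^1·(+1)^1 = -1.
v=7: a=7^1·(≡6), b=7^0·(≡2) mod 7; (6|7)=-1, (2|7)=+1; (−1)^{1·0·3}·(-1)^0·(+1)^1 = +1.
|Ram(-160797, 12597)| = 4, even; anisotropic at {3, 17, 19, 31}.

[3, 17, 19, 31]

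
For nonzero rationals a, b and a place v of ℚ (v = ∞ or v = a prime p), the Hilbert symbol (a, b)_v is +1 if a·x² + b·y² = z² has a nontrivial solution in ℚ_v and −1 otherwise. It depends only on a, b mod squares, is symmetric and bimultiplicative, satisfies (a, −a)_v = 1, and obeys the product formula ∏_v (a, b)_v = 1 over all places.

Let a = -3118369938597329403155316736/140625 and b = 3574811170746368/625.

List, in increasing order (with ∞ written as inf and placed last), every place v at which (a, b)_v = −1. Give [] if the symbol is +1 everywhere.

[2, 19]

Mod squares: a ≡ -65569, b ≡ 203. Check v ∈ {∞, 2, 3, 5, 7, 17, 19, 29}.
v=7: a=7^5·(≡6), b=7^3·(≡4) mod 7; (6|7)=-1, (4|7)=+1; (−1)^{5·3·3}·(-1)^3·(+1)^5 = +1.
v=29: a=29^5·(≡5), b=29^3·(≡23) mod 29; (5|29)=+1, (23|29)=+1; (−1)^{5·3·14}·(+1)^3·(+1)^5 = +1.
v=∞: -65569 < 0 and 203 > 0  ⇒  (a,b)_∞ = +1.
v=19: a=19^3·(≡7), b=19^2·(≡2) mod 19; (7|19)=+1, (2|19)=-1; (−1)^{3·2·9}·(+1)^2·(-1)^3 = -1.
v=5: a=5^-6·(≡1), b=5^-4·(≡3) mod 5; (1|5)=+1, (3|5)=-1; (−1)^{-6·-4·2}·(+1)^-4·(-1)^-6 = +1.
v=17: a=17^3·(≡9), b=17^2·(≡16) mod 17; (9|17)=+1, (16|17)=+1; (−1)^{3·2·8}·(+1)^2·(+1)^3 = +1.
v=2: v_2(a)=28, v_2(b)=12; units ≡ 7, 3 (mod 8); ε·ε+αω+βω = 1·1+28·1+12·0 ≡ 1  ⇒  (a,b)_2 = -1.
v=3: a=3^-2·(≡2), b=3^0·(≡2) mod 3; (2|3)=-1, (2|3)=-1; (−1)^{-2·0·1}·(-1)^0·(-1)^-2 = +1.
Ram(-65569, 203) = {2, 19}; no ℚ_2-point on the conic.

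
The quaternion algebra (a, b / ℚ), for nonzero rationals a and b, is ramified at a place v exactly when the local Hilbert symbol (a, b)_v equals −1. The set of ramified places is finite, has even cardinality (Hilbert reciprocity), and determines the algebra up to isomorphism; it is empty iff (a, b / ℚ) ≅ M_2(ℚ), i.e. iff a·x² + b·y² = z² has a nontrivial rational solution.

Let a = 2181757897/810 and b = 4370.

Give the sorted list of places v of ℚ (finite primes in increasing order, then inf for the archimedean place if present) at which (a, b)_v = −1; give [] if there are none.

[2, 31]

Mod squares: a ≡ 1490170, b ≡ 4370. Check v ∈ {∞, 2, 3, 5, 11, 19, 23, 31}.
v=19: a=19^1·(≡9), b=19^1·(≡2) mod 19; (9|19)=+1, (2|19)=-1; (−1)^{1·1·9}·(+1)^1·(-1)^1 = +1.
v=23: a=23^1·(≡14), b=23^1·(≡6) mod 23; (14|23)=-1, (6|23)=+1; (−1)^{1·1·11}·(-1)^1·(+1)^1 = +1.
v=2: v_2(a)=-1, v_2(b)=1; units ≡ 5, 1 (mod 8); ε·ε+αω+βω = 0·0+-1·0+1·1 ≡ 1  ⇒  (a,b)_2 = -1.
v=∞: 1490170 > 0 and 4370 > 0  ⇒  (a,b)_∞ = +1.
v=11: a=11^5·(≡4), b=11^0·(≡3) mod 11; (4|11)=+1, (3|11)=+1; (−1)^{5·0·5}·(+1)^0·(+1)^5 = +1.
v=3: a=3^-4·(≡1), b=3^0·(≡2) mod 3; (1|3)=+1, (2|3)=-1; (−1)^{-4·0·1}·(+1)^0·(-1)^-4 = +1.
v=5: a=5^-1·(≡1), b=5^1·(≡4) mod 5; (1|5)=+1, (4|5)=+1; (−1)^{-1·1·2}·(+1)^1·(+1)^-1 = +1.
v=31: a=31^1·(≡20), b=31^0·(≡30) mod 31; (20|31)=+1, (30|31)=-1; (−1)^{1·0·15}·(+1)^0·(-1)^1 = -1.
|Ram(1490170, 4370)| = 2, even; anisotropic at {2, 31}.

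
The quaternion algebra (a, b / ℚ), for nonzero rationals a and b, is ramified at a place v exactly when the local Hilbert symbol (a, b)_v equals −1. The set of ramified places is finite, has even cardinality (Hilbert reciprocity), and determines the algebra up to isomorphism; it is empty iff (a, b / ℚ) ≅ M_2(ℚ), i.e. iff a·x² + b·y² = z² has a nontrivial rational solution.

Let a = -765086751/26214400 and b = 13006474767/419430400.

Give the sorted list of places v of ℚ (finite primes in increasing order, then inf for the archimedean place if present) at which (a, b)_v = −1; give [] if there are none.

[11, 17]

(a, b) ≡ (-2431, 143) mod (ℚ^×)²; places V = {2, 3, 5, 11, 13, 17, ∞}.
(a,b)_17: α=3, u≡3; β=4, v≡3 (mod 17); (3|17)=-1, (3|17)=-1; sign (−1)^0·-1^4·-1^3 = -1.
(a,b)_3: α=2, u≡2; β=2, v≡2 (mod 3); (2|3)=-1, (2|3)=-1; sign (−1)^0·-1^2·-1^2 = +1.
(a,b)_5: α=-2, u≡4; β=-2, v≡2 (mod 5); (4|5)=+1, (2|5)=-1; sign (−1)^0·+1^-2·-1^-2 = +1.
(a,b)_∞: sgn(-2431)=−, sgn(143)=+, so +1.
(a,b)_13: α=1, u≡8; β=1, v≡11 (mod 13); (8|13)=-1, (11|13)=-1; sign (−1)^0·-1^1·-1^1 = +1.
(a,b)_2: α=-20, β=-24; u≡1, v≡7 (mod 8); ε(u)ε(v)=0·1, αω(v)=-20·0, βω(u)=-24·0; sum ≡ 0  ⇒  +1.
(a,b)_11: α=3, u≡2; β=3, v≡2 (mod 11); (2|11)=-1, (2|11)=-1; sign (−1)^1·-1^3·-1^3 = -1.
Ram(-2431, 143) = {11, 17}; no ℚ_11-point on the conic.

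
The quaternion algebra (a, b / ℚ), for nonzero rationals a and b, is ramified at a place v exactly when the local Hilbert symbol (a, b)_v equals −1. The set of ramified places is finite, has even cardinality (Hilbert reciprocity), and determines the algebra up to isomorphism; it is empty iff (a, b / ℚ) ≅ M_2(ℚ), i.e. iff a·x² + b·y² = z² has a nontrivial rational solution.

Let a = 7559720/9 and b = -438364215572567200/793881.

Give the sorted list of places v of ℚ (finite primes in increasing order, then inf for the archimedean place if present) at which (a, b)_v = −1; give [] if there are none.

[5, 7, 19, 29]

(a, b) ≡ (38570, -58) mod (ℚ^×)²; places V = {2, 3, 5, 7, 11, 19, 23, 29, ∞}.
(a,b)_2: α=3, β=5; u≡5, v≡3 (mod 8); ε(u)ε(v)=0·1, αω(v)=3·1, βω(u)=5·1; sum ≡ 0  ⇒  +1.
(a,b)_7: α=3, u≡2; β=6, v≡6 (mod 7); (2|7)=+1, (6|7)=-1; sign (−1)^0·+1^6·-1^3 = -1.
(a,b)_3: α=-2, u≡2; β=-8, v≡2 (mod 3); (2|3)=-1, (2|3)=-1; sign (−1)^0·-1^-8·-1^-2 = +1.
(a,b)_23: α=0, u≡14; β=2, v≡11 (mod 23); (14|23)=-1, (11|23)=-1; sign (−1)^0·-1^2·-1^0 = +1.
(a,b)_19: α=1, u≡17; β=2, v≡18 (mod 19); (17|19)=+1, (18|19)=-1; sign (−1)^0·+1^2·-1^1 = -1.
(a,b)_∞: sgn(38570)=+, sgn(-58)=−, so +1.
(a,b)_11: α=0, u≡4; β=-2, v≡8 (mod 11); (4|11)=+1, (8|11)=-1; sign (−1)^0·+1^-2·-1^0 = +1.
(a,b)_5: α=1, u≡1; β=2, v≡2 (mod 5); (1|5)=+1, (2|5)=-1; sign (−1)^0·+1^2·-1^1 = -1.
(a,b)_29: α=1, u≡16; β=3, v≡26 (mod 29); (16|29)=+1, (26|29)=-1; sign (−1)^0·+1^3·-1^1 = -1.
|Ram(38570, -58)| = 4, even; anisotropic at {5, 7, 19, 29}.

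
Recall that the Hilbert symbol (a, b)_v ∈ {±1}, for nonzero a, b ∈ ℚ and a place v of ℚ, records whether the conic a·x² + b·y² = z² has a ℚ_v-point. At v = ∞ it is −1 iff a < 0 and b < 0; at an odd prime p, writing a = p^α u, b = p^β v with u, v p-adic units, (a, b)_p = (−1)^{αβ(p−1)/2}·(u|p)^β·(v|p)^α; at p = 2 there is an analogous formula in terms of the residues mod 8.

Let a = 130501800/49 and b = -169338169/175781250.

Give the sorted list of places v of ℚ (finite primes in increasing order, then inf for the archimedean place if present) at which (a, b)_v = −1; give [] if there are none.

[2, 13]

Mod squares: a ≡ 858, b ≡ -2. Check v ∈ {∞, 2, 3, 5, 7, 11, 13}.
v=3: a=3^3·(≡1), b=3^-2·(≡1) mod 3; (1|3)=+1, (1|3)=+1; (−1)^{3·-2·1}·(+1)^-2·(+1)^3 = +1.
v=7: a=7^-2·(≡2), b=7^2·(≡5) mod 7; (2|7)=+1, (5|7)=-1; (−1)^{-2·2·3}·(+1)^2·(-1)^-2 = +1.
v=2: v_2(a)=3, v_2(b)=-1; units ≡ 5, 7 (mod 8); ε·ε+αω+βω = 0·1+3·0+-1·1 ≡ 1  ⇒  (a,b)_2 = -1.
v=5: a=5^2·(≡3), b=5^-10·(≡2) mod 5; (3|5)=-1, (2|5)=-1; (−1)^{2·-10·2}·(-1)^-10·(-1)^2 = +1.
v=13: a=13^3·(≡12), b=13^4·(≡8) mod 13; (12|13)=+1, (8|13)=-1; (−1)^{3·4·6}·(+1)^4·(-1)^3 = -1.
v=∞: 858 > 0 and -2 < 0  ⇒  (a,b)_∞ = +1.
v=11: a=11^1·(≡5), b=11^2·(≡9) mod 11; (5|11)=+1, (9|11)=+1; (−1)^{1·2·5}·(+1)^2·(+1)^1 = +1.
Ram(858, -2) = {2, 13}; no ℚ_2-point on the conic.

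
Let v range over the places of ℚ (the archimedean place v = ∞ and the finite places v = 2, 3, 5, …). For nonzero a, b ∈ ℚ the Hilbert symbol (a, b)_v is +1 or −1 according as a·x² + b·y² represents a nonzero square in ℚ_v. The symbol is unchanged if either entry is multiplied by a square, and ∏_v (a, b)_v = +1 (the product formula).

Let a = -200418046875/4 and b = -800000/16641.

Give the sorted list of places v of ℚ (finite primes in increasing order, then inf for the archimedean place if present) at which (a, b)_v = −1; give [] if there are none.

Mod squares: a ≡ -1955, b ≡ -5. Check v ∈ {∞, 2, 3, 5, 17, 23, 43}.
v=43: a=43^0·(≡21), b=43^-2·(≡16) mod 43; (21|43)=+1, (16|43)=+1; (−1)^{0·-2·21}·(+1)^-2·(+1)^0 = +1.
v=2: v_2(a)=-2, v_2(b)=8; units ≡ 5, 3 (mod 8); ε·ε+αω+βω = 0·1+-2·1+8·1 ≡ 0  ⇒  (a,b)_2 = +1.
v=5: a=5^7·(≡1), b=5^5·(≡4) mod 5; (1|5)=+1, (4|5)=+1; (−1)^{7·5·2}·(+1)^5·(+1)^7 = +1.
v=23: a=23^1·(≡15), b=23^0·(≡18) mod 23; (15|23)=-1, (18|23)=+1; (−1)^{1·0·11}·(-1)^0·(+1)^1 = +1.
v=3: a=3^8·(≡1), b=3^-2·(≡1) mod 3; (1|3)=+1, (1|3)=+1; (−1)^{8·-2·1}·(+1)^-2·(+1)^8 = +1.
v=17: a=17^1·(≡15), b=17^0·(≡7) mod 17; (15|17)=+1, (7|17)=-1; (−1)^{1·0·8}·(+1)^0·(-1)^1 = -1.
v=∞: -1955 < 0 and -5 < 0  ⇒  (a,b)_∞ = -1.
(-1955, -5 / ℚ) ramifies at {17, ∞}: a division algebra.

[17, inf]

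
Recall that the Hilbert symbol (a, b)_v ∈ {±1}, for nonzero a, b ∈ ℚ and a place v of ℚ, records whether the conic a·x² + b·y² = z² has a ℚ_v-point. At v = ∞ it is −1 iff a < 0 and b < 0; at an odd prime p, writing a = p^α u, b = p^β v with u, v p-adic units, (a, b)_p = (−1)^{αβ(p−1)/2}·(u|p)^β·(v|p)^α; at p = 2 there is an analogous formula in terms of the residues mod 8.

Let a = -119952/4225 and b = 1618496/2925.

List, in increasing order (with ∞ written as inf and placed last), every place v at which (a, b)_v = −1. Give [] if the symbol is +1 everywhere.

[17, 19]

(a, b) ≡ (-17, 2717) mod (ℚ^×)²; places V = {2, 3, 5, 7, 11, 13, 17, 19, ∞}.
(a,b)_∞: sgn(-17)=−, sgn(2717)=+, so +1.
(a,b)_19: α=0, u≡2; β=1, v≡12 (mod 19); (2|19)=-1, (12|19)=-1; sign (−1)^0·-1^1·-1^0 = -1.
(a,b)_13: α=-2, u≡1; β=-1, v≡12 (mod 13); (1|13)=+1, (12|13)=+1; sign (−1)^0·+1^-1·+1^-2 = +1.
(a,b)_7: α=2, u≡4; β=0, v≡2 (mod 7); (4|7)=+1, (2|7)=+1; sign (−1)^0·+1^0·+1^2 = +1.
(a,b)_17: α=1, u≡15; β=0, v≡11 (mod 17); (15|17)=+1, (11|17)=-1; sign (−1)^0·+1^0·-1^1 = -1.
(a,b)_11: α=0, u≡3; β=3, v≡5 (mod 11); (3|11)=+1, (5|11)=+1; sign (−1)^0·+1^3·+1^0 = +1.
(a,b)_3: α=2, u≡1; β=-2, v≡2 (mod 3); (1|3)=+1, (2|3)=-1; sign (−1)^0·+1^-2·-1^2 = +1.
(a,b)_5: α=-2, u≡2; β=-2, v≡3 (mod 5); (2|5)=-1, (3|5)=-1; sign (−1)^0·-1^-2·-1^-2 = +1.
(a,b)_2: α=4, β=6; u≡7, v≡5 (mod 8); ε(u)ε(v)=1·0, αω(v)=4·1, βω(u)=6·0; sum ≡ 0  ⇒  +1.
|Ram(-17, 2717)| = 2, even; anisotropic at {17, 19}.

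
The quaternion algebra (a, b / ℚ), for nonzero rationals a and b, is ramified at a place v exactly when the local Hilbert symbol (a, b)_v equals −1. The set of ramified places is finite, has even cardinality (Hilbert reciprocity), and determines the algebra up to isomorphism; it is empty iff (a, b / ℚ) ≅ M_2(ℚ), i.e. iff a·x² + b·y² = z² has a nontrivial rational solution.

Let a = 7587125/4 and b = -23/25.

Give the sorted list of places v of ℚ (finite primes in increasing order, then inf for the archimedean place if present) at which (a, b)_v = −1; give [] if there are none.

Mod squares: a ≡ 303485, b ≡ -23. Check v ∈ {∞, 2, 5, 7, 13, 23, 29}.
v=2: v_2(a)=-2, v_2(b)=0; units ≡ 5, 1 (mod 8); ε·ε+αω+βω = 0·0+-2·0+0·1 ≡ 0  ⇒  (a,b)_2 = +1.
v=23: a=23^1·(≡8), b=23^1·(≡11) mod 23; (8|23)=+1, (11|23)=-1; (−1)^{1·1·11}·(+1)^1·(-1)^1 = +1.
v=13: a=13^1·(≡4), b=13^0·(≡10) mod 13; (4|13)=+1, (10|13)=+1; (−1)^{1·0·6}·(+1)^0·(+1)^1 = +1.
v=29: a=29^1·(≡4), b=29^0·(≡13) mod 29; (4|29)=+1, (13|29)=+1; (−1)^{1·0·14}·(+1)^0·(+1)^1 = +1.
v=5: a=5^3·(≡3), b=5^-2·(≡2) mod 5; (3|5)=-1, (2|5)=-1; (−1)^{3·-2·2}·(-1)^-2·(-1)^3 = -1.
v=7: a=7^1·(≡4), b=7^0·(≡3) mod 7; (4|7)=+1, (3|7)=-1; (−1)^{1·0·3}·(+1)^0·(-1)^1 = -1.
v=∞: 303485 > 0 and -23 < 0  ⇒  (a,b)_∞ = +1.
Ram(303485, -23) = {5, 7}; no ℚ_5-point on the conic.

[5, 7]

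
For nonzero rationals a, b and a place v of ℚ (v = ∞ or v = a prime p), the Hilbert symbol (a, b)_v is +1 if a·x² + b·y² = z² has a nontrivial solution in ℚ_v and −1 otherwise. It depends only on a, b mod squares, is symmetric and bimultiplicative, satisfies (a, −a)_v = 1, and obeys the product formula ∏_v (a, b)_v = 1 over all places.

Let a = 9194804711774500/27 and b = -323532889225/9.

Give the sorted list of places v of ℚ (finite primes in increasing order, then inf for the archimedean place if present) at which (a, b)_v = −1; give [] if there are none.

(a, b) ≡ (3315, -6409) mod (ℚ^×)²; places V = {2, 3, 5, 7, 13, 17, 29, ∞}.
(a,b)_3: α=-3, u≡1; β=-2, v≡2 (mod 3); (1|3)=+1, (2|3)=-1; sign (−1)^0·+1^-2·-1^-3 = -1.
(a,b)_7: α=6, u≡2; β=4, v≡6 (mod 7); (2|7)=+1, (6|7)=-1; sign (−1)^0·+1^4·-1^6 = +1.
(a,b)_13: α=1, u≡6; β=1, v≡4 (mod 13); (6|13)=-1, (4|13)=+1; sign (−1)^0·-1^1·+1^1 = -1.
(a,b)_∞: sgn(3315)=+, sgn(-6409)=−, so +1.
(a,b)_29: α=4, u≡20; β=3, v≡10 (mod 29); (20|29)=+1, (10|29)=-1; sign (−1)^0·+1^3·-1^4 = +1.
(a,b)_17: α=1, u≡9; β=1, v≡11 (mod 17); (9|17)=+1, (11|17)=-1; sign (−1)^0·+1^1·-1^1 = -1.
(a,b)_2: α=2, β=0; u≡3, v≡7 (mod 8); ε(u)ε(v)=1·1, αω(v)=2·0, βω(u)=0·1; sum ≡ 1  ⇒  -1.
(a,b)_5: α=3, u≡3; β=2, v≡4 (mod 5); (3|5)=-1, (4|5)=+1; sign (−1)^0·-1^2·+1^3 = +1.
Ram(3315, -6409) = {2, 3, 13, 17}; no ℚ_2-point on the conic.

[2, 3, 13, 17]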